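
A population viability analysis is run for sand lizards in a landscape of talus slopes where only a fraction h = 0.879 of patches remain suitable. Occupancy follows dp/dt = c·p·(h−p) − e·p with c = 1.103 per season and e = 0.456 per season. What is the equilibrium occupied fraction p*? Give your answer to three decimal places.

Setting dp/dt = 0 and dividing by p* gives c·(h−p*) = e.
So p* = h − e/c = 0.879 − 0.456/1.103 = 0.879 − 0.4134 = 0.4656.

0.466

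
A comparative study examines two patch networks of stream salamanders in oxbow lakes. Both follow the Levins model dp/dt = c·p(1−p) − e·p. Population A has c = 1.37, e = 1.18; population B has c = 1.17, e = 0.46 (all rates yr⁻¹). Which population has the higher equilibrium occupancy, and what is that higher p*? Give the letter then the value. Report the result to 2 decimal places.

B, 0.61

A: p*_A = 1 − 1.18/1.37 = 0.1387.
B: p*_B = 1 − 0.46/1.17 = 0.6068.
B is higher at 0.6068.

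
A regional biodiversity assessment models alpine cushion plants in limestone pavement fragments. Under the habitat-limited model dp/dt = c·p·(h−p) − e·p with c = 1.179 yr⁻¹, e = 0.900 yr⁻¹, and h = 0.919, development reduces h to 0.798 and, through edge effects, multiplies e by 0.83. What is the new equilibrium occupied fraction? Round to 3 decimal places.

0.164

Before: p* = h − e/c = 0.919 − 0.900/1.179 = 0.919 − 0.7634 = 0.1556.
After: c = 1.179, e = 0.747, h = 0.798; p* = 0.798 − 0.747/1.179 = 0.1644.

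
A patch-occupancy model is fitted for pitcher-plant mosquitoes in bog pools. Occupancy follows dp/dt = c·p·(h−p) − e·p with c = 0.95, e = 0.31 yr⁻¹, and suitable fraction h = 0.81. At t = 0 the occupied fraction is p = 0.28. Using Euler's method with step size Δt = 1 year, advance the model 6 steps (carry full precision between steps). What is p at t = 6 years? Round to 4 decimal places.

Update rule: p ← p + [c·p·(h−p) − e·p]·Δt with Δt = 1.
  1  |  dp/dt·Δt = +0.054180  |  p_1 = 0.334180
  2  |  dp/dt·Δt = +0.047463  |  p_2 = 0.381643
  3  |  dp/dt·Δt = +0.036996  |  p_3 = 0.418639
  4  |  dp/dt·Δt = +0.025869  |  p_4 = 0.444508
  5  |  dp/dt·Δt = +0.016543  |  p_5 = 0.461052
  6  |  dp/dt·Δt = +0.009913  |  p_6 = 0.470965

0.4710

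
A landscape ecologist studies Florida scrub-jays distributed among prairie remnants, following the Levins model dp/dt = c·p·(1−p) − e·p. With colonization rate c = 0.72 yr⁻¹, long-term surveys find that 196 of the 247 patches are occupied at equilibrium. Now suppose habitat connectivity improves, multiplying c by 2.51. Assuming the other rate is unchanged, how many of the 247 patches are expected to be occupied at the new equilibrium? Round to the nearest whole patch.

227

Observed p* = 196/247 = 0.79352.
Balance c(1−p*) = e gives e = 0.72×(1 − 0.79352) = 0.14867.
New p* = 1 − e/c = 1 − 0.14867/1.80720 = 0.91773.
Expected occupied = 247 × 0.91773 = 226.68 ≈ 227.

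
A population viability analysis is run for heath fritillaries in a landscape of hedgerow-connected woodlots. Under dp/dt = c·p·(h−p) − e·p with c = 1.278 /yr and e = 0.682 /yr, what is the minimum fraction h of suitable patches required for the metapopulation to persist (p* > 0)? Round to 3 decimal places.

p* = h − e/c is positive only when h > e/c.
h_min = e/c = 0.682/1.278 = 0.5336.

0.534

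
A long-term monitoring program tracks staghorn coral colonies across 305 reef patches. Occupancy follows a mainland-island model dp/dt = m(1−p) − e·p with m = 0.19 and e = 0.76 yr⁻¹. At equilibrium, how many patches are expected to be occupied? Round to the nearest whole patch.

p* = m/(m+e) = 0.19/0.9500 = 0.2000.
Expected occupied patches = N × p* = 305 × 0.2000 = 61.00 ≈ 61.

61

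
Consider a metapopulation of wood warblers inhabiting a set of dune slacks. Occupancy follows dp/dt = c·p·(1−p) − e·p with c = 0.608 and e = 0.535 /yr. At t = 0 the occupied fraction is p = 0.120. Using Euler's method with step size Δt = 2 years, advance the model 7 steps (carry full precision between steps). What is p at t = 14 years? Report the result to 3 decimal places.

0.120

Update rule: p ← p + [c·p·(1−p) − e·p]·Δt with Δt = 2.
step 1: Δp = +0.00001, p = 0.12001
step 2: Δp = +0.00001, p = 0.12002
step 3: Δp = +0.00001, p = 0.12002
step 4: Δp = +0.00001, p = 0.12003
step 5: Δp = +0.00001, p = 0.12004
step 6: Δp = +0.00000, p = 0.12004
step 7: Δp = +0.00000, p = 0.12004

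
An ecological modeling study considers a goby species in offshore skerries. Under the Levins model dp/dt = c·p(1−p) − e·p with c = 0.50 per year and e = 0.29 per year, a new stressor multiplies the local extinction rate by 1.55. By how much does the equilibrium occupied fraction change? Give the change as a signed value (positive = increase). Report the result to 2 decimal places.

Before: p* = 1 − 0.29/0.50 = 0.4200.
After the change, c = 0.5, e = 0.4495, so p* = 1 − 0.4495/0.5 = 0.1010.
Δp* = 0.1010 − 0.4200 = -0.3190.

-0.32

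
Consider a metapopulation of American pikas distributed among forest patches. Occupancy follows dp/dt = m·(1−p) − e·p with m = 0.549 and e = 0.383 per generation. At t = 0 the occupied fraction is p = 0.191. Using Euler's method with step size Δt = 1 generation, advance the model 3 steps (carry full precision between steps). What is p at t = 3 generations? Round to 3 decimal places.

Update rule: p ← p + [m·(1−p) − e·p]·Δt with Δt = 1.
  1  |  dp/dt·Δt = +0.370988  |  p_1 = 0.561988
  2  |  dp/dt·Δt = +0.025227  |  p_2 = 0.587215
  3  |  dp/dt·Δt = +0.001715  |  p_3 = 0.588931

0.589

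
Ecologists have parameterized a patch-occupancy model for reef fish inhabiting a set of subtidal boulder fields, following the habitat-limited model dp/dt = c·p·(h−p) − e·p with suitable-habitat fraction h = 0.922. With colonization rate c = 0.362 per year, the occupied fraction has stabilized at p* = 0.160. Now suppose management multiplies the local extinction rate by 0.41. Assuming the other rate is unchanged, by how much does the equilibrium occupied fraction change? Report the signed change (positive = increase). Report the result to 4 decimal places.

0.4496

Balance c(h−p*) = e gives e = 0.362×(0.922 − 0.16000) = 0.27584.
New p* = 0.922 − e/c = 0.922 − 0.11309/0.36200 = 0.60960.
Δp* = 0.60960 − 0.16000 = +0.44960.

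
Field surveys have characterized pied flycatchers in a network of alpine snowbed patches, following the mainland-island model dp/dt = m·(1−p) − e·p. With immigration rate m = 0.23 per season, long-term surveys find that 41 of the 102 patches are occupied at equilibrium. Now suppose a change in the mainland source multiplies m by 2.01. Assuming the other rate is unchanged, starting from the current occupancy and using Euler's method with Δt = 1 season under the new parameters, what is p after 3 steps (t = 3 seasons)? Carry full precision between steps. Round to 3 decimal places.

Observed p* = 41/102 = 0.40196.
Balance m(1−p*) = e·p* gives e = m(1−p*)/p* = 0.23×0.59804/0.40196 = 0.34220.
Starting from p₀ = 0.40196; update p ← p + (dp/dt)·Δt with the new parameters.
step 1: Δp = +0.13892, p = 0.54089
step 2: Δp = +0.02716, p = 0.56805
step 3: Δp = +0.00531, p = 0.57336

0.573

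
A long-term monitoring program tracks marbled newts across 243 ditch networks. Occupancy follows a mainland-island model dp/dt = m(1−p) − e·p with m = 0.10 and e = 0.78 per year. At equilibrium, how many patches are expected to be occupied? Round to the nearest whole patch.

p* = m/(m+e) = 0.10/0.8800 = 0.1136.
Expected occupied patches = N × p* = 243 × 0.1136 = 27.61 ≈ 28.

28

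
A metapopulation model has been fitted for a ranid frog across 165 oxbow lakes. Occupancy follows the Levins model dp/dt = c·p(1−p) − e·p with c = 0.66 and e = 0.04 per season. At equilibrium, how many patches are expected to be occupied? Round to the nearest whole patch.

p* = 1 − e/c = 1 − 0.04/0.66 = 0.9394.
Expected occupied patches = N × p* = 165 × 0.9394 = 155.00 ≈ 155.

155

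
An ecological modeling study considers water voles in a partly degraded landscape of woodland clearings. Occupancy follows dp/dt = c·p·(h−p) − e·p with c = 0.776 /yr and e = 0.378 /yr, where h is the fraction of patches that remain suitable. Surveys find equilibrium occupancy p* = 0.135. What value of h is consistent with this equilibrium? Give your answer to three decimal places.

At equilibrium c(h−p*) = e, so h = p* + e/c.
h = 0.135 + 0.378/0.776 = 0.135 + 0.4871 = 0.6221.

0.622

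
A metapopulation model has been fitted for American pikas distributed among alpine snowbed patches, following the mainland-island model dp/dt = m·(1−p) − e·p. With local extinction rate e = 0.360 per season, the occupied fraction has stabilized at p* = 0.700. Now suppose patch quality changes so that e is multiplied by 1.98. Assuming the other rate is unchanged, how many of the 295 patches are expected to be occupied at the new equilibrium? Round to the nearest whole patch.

Balance m(1−p*) = e·p* gives m = e·p*/(1−p*) = 0.360×0.70000/0.30000 = 0.84000.
New p* = m/(m+e) = 0.84000/(0.84000+0.71280) = 0.54096.
Expected occupied = 295 × 0.54096 = 159.58 ≈ 160.

160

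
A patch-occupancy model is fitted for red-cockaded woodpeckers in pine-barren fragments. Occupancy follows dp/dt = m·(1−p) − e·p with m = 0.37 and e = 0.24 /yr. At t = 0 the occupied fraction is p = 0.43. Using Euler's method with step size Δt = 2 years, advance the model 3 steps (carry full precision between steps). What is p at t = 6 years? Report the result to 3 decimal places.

0.608

Update rule: p ← p + [m·(1−p) − e·p]·Δt with Δt = 2.
p: 0.43000 → 0.64540  (Δp = +0.21540)
p: 0.64540 → 0.59801  (Δp = -0.04739)
p: 0.59801 → 0.60844  (Δp = +0.01043)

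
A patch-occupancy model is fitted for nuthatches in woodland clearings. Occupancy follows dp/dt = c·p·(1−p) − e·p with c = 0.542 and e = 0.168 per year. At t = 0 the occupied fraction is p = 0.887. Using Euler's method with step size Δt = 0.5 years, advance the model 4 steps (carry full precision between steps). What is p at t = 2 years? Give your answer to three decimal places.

0.761

Update rule: p ← p + [c·p·(1−p) − e·p]·Δt with Δt = 0.5.
t = 0.5: p = 0.88700 + (-0.04735) = 0.83965
t = 1: p = 0.83965 + (-0.03404) = 0.80561
t = 1.5: p = 0.80561 + (-0.02523) = 0.78038
t = 2: p = 0.78038 + (-0.01911) = 0.76127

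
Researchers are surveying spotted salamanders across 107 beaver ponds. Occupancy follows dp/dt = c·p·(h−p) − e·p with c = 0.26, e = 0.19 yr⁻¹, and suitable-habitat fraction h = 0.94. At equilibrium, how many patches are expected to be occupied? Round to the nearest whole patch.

22

p* = h − e/c = 0.94 − 0.7308 = 0.2092.
Expected occupied patches = N × p* = 107 × 0.2092 = 22.39 ≈ 22.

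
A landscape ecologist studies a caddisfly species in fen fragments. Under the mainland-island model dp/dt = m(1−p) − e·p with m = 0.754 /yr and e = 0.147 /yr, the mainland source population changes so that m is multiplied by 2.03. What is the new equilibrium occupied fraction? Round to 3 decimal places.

Before: p* = 0.754/(0.754+0.147) = 0.8368.
After: m = 1.53062, e = 0.147; p* = 1.53062/1.6776 = 0.9124.

0.912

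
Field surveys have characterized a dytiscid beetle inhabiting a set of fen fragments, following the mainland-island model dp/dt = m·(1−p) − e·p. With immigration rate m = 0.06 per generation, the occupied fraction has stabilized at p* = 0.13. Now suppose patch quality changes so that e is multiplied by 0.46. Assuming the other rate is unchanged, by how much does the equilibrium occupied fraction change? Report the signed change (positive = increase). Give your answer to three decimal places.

Balance m(1−p*) = e·p* gives e = m(1−p*)/p* = 0.06×0.87000/0.13000 = 0.40154.
New p* = m/(m+e) = 0.06000/(0.06000+0.18471) = 0.24519.
Δp* = 0.24519 − 0.13000 = +0.11519.

0.115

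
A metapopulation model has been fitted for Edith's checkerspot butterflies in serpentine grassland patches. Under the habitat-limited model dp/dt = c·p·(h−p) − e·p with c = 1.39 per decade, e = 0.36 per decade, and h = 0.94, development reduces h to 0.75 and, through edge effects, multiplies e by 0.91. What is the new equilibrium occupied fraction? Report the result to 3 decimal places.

Before: p* = h − e/c = 0.94 − 0.36/1.39 = 0.94 − 0.2590 = 0.6810.
After: c = 1.39, e = 0.3276, h = 0.75; p* = 0.75 − 0.3276/1.39 = 0.5143.

0.514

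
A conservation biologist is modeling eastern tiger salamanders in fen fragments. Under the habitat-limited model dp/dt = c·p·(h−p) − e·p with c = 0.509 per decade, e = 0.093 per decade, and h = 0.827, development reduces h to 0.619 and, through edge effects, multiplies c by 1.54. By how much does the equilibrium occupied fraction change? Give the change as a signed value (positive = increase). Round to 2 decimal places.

Before: p* = h − e/c = 0.827 − 0.093/0.509 = 0.827 − 0.1827 = 0.6443.
After: c = 0.78386, e = 0.093, h = 0.619; p* = 0.619 − 0.093/0.78386 = 0.5004.
Δp* = 0.5004 − 0.6443 = -0.1439.

-0.14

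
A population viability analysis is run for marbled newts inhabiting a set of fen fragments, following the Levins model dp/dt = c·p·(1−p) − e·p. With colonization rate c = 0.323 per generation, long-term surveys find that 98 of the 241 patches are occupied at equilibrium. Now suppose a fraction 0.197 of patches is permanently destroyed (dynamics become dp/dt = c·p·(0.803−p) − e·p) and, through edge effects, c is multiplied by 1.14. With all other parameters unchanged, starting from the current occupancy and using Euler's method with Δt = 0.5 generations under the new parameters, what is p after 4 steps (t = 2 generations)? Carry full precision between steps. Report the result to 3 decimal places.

0.374

Observed p* = 98/241 = 0.40664.
Balance c(1−p*) = e gives e = 0.323×(1 − 0.40664) = 0.19166.
Starting from p₀ = 0.40664; update p ← p + (dp/dt)·Δt with the new parameters.
p: 0.40664 → 0.39735  (Δp = -0.00929)
p: 0.39735 → 0.38894  (Δp = -0.00840)
p: 0.38894 → 0.38132  (Δp = -0.00762)
p: 0.38132 → 0.37439  (Δp = -0.00694)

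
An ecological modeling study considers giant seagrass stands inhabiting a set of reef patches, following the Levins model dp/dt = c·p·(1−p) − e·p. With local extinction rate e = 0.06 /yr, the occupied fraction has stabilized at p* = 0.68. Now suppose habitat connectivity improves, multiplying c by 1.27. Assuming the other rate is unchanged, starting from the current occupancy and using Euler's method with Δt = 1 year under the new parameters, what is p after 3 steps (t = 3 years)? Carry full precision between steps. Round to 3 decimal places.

0.708

Balance c(1−p*) = e gives c = e/(1 − 0.68000) = 0.06/0.32000 = 0.18750.
Starting from p₀ = 0.68000; update p ← p + (dp/dt)·Δt with the new parameters.
step 1: Δp = +0.01102, p = 0.69102
step 2: Δp = +0.00938, p = 0.70040
step 3: Δp = +0.00794, p = 0.70834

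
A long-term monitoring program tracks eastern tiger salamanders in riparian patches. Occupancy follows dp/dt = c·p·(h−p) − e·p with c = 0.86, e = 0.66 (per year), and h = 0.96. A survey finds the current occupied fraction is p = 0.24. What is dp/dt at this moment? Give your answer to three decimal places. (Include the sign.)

Colonization term: c·p·(h−p) = 0.86×0.24×0.7200 = 0.14861.
Extinction term: e·p = 0.15840.
dp/dt = 0.14861 − 0.15840 = -0.00979.

-0.010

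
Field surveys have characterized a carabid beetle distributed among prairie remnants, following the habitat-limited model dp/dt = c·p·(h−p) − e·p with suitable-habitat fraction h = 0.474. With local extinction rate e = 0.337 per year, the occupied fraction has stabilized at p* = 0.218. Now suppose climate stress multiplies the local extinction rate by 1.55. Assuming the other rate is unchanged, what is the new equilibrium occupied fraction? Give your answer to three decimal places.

0.077

Balance c(h−p*) = e gives c = e/(0.474 − 0.21800) = 0.337/0.25600 = 1.31641.
New p* = 0.474 − e/c = 0.474 − 0.52235/1.31641 = 0.07720.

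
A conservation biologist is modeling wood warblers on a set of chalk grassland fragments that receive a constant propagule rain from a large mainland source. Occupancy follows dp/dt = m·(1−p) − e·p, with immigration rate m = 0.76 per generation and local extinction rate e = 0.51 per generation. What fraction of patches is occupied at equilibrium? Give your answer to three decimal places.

At equilibrium the propagule rain into empty patches balances local extinction: m(1−p*) = e·p*.
p* = m/(m+e) = 0.76/(0.76+0.51) = 0.76/1.2700 = 0.5984.

0.598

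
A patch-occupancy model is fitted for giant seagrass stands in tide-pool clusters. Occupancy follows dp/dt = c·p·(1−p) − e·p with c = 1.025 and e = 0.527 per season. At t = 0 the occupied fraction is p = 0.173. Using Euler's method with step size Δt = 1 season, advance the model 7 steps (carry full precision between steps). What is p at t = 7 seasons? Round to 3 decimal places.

0.470

Update rule: p ← p + [c·p·(1−p) − e·p]·Δt with Δt = 1.
step 1: Δp = +0.05548, p = 0.22848
step 2: Δp = +0.06027, p = 0.28875
step 3: Δp = +0.05834, p = 0.34709
step 4: Δp = +0.04937, p = 0.39646
step 5: Δp = +0.03633, p = 0.43278
step 6: Δp = +0.02354, p = 0.45633
step 7: Δp = +0.01381, p = 0.47014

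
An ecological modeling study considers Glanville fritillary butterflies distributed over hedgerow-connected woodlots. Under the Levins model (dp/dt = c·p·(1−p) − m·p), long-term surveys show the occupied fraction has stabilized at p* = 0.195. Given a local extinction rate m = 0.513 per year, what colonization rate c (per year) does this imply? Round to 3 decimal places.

0.637

At equilibrium c(1−p*) = m, so c = m/(1−p*).
c = 0.513/(1 − 0.195) = 0.513/0.8050 = 0.6373.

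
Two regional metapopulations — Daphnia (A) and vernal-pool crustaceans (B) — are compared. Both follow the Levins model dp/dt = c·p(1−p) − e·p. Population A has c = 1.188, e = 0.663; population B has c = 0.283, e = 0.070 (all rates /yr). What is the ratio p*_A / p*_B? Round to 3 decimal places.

A: p*_A = 1 − 0.663/1.188 = 0.4419.
B: p*_B = 1 − 0.070/0.283 = 0.7527.
p*_A / p*_B = 0.4419/0.7527 = 0.5872.

0.587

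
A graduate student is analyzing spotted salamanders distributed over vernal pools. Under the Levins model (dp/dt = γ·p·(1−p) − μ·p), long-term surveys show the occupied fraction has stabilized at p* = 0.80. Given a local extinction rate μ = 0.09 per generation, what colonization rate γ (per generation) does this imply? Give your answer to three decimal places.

At equilibrium γ(1−p*) = μ, so γ = μ/(1−p*).
γ = 0.09/(1 − 0.80) = 0.09/0.2000 = 0.4500.

0.450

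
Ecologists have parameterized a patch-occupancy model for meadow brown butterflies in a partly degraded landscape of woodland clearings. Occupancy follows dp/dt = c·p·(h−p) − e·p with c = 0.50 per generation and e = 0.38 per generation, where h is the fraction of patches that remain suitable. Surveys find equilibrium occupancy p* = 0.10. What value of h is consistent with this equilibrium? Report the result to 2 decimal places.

At equilibrium c(h−p*) = e, so h = p* + e/c.
h = 0.10 + 0.38/0.50 = 0.10 + 0.7600 = 0.8600.

0.86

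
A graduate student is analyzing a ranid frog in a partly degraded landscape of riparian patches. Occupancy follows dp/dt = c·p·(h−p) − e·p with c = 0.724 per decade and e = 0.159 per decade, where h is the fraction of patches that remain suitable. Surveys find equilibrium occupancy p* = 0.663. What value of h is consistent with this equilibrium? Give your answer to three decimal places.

0.883

At equilibrium c(h−p*) = e, so h = p* + e/c.
h = 0.663 + 0.159/0.724 = 0.663 + 0.2196 = 0.8826.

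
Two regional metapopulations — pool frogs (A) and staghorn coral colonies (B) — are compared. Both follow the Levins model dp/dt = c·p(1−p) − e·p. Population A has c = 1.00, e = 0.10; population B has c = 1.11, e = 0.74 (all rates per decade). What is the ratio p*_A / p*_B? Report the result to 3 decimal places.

2.700

A: p*_A = 1 − 0.10/1.00 = 0.9000.
B: p*_B = 1 − 0.74/1.11 = 0.3333.
p*_A / p*_B = 0.9000/0.3333 = 2.7000.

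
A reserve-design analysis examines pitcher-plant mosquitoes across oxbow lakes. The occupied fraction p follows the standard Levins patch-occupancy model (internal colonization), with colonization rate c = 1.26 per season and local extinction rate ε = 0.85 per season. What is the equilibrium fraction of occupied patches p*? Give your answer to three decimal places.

0.325

At equilibrium, colonization balances extinction: c·p*·(1−p*) = ε·p*.
So p* = 1 − ε/c = 1 − 0.85/1.26 = 1 − 0.6746 = 0.3254.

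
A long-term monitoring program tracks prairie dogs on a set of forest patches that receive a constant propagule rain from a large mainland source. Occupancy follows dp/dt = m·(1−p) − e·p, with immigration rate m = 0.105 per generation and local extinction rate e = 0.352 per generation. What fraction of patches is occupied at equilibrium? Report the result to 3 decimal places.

Setting dp/dt = 0: m − m·p* = e·p*, so m = (m+e)·p*.
p* = m/(m+e) = 0.105/(0.105+0.352) = 0.105/0.4570 = 0.2298.

0.230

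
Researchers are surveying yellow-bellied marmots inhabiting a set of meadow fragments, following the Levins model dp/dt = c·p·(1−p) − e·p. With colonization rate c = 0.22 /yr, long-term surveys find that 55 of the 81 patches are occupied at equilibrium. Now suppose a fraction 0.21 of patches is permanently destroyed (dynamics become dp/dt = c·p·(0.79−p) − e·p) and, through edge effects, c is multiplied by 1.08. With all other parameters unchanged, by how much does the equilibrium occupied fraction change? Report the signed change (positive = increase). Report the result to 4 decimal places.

-0.1862

Observed p* = 55/81 = 0.67901.
Balance c(1−p*) = e gives e = 0.22×(1 − 0.67901) = 0.07062.
New p* = 0.79 − e/c = 0.79 − 0.07062/0.23760 = 0.49278.
Δp* = 0.49278 − 0.67901 = -0.18623.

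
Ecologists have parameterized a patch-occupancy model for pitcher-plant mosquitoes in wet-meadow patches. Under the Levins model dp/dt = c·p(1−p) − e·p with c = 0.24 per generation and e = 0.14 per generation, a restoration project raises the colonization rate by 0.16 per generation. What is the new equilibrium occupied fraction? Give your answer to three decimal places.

Before: p* = 1 − 0.14/0.24 = 0.4167.
After the change, c = 0.4, e = 0.14, so p* = 1 − 0.14/0.4 = 0.6500.

0.650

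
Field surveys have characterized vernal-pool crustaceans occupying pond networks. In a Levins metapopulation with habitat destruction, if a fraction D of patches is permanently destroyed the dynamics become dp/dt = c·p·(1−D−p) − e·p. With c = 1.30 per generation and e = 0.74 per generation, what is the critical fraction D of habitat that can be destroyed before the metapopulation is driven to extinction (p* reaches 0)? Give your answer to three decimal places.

The nontrivial equilibrium is p* = (1−D) − e/c; extinction occurs when this hits zero.
So D_crit = 1 − e/c = 1 − 0.74/1.30 = 1 − 0.5692 = 0.4308.
This equals the undisturbed p*, a classic result of Lande's extension.

0.431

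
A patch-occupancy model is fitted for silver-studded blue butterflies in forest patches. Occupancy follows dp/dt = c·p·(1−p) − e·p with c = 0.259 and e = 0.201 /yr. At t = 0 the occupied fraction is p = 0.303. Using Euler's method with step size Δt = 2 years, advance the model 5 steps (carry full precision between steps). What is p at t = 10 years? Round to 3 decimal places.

Update rule: p ← p + [c·p·(1−p) − e·p]·Δt with Δt = 2.
  1  |  dp/dt·Δt = -0.012409  |  p_1 = 0.290591
  2  |  dp/dt·Δt = -0.010033  |  p_2 = 0.280558
  3  |  dp/dt·Δt = -0.008228  |  p_3 = 0.272329
  4  |  dp/dt·Δt = -0.006826  |  p_4 = 0.265503
  5  |  dp/dt·Δt = -0.005716  |  p_5 = 0.259787

0.260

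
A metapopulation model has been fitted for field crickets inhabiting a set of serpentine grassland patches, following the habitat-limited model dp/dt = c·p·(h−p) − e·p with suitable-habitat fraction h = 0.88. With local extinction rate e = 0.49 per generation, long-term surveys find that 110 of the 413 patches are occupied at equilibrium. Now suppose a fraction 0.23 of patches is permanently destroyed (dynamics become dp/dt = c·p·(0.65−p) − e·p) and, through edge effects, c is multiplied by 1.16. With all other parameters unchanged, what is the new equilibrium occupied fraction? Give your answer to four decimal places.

Observed p* = 110/413 = 0.26634.
Balance c(h−p*) = e gives c = e/(0.88 − 0.26634) = 0.49/0.61366 = 0.79849.
New p* = 0.65 − e/c = 0.65 − 0.49000/0.92625 = 0.12099.

0.1210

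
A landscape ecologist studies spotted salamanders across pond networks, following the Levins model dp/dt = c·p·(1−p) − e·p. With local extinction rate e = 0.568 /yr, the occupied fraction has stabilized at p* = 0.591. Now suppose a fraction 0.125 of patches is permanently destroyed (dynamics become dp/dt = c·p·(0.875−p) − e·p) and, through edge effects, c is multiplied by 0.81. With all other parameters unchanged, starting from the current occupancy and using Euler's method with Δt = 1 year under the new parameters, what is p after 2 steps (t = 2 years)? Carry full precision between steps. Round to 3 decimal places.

0.407

Balance c(1−p*) = e gives c = e/(1 − 0.59100) = 0.568/0.40900 = 1.38875.
Starting from p₀ = 0.59100; update p ← p + (dp/dt)·Δt with the new parameters.
t = 1: p = 0.59100 + (-0.14688) = 0.44412
t = 2: p = 0.44412 + (-0.03700) = 0.40712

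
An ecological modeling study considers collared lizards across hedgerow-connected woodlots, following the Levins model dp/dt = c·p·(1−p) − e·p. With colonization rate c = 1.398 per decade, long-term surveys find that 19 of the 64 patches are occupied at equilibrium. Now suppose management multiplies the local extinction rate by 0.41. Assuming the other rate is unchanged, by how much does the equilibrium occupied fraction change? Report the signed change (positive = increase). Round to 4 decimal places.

0.4148

Observed p* = 19/64 = 0.29688.
Balance c(1−p*) = e gives e = 1.398×(1 − 0.29688) = 0.98296.
New p* = 1 − e/c = 1 − 0.40301/1.39800 = 0.71172.
Δp* = 0.71172 − 0.29688 = +0.41484.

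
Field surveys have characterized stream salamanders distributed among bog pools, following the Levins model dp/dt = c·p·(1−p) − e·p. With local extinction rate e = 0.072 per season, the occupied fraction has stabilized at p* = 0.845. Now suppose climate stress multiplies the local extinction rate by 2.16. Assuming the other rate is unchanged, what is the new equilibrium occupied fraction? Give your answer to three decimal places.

Balance c(1−p*) = e gives c = e/(1 − 0.84500) = 0.072/0.15500 = 0.46452.
New p* = 1 − e/c = 1 − 0.15552/0.46452 = 0.66520.

0.665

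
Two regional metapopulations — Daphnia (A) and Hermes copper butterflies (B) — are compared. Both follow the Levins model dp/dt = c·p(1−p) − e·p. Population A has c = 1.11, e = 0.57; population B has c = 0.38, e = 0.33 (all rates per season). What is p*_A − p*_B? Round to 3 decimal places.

A: p*_A = 1 − 0.57/1.11 = 0.4865.
B: p*_B = 1 − 0.33/0.38 = 0.1316.
p*_A − p*_B = 0.4865 − 0.1316 = 0.3549.

0.355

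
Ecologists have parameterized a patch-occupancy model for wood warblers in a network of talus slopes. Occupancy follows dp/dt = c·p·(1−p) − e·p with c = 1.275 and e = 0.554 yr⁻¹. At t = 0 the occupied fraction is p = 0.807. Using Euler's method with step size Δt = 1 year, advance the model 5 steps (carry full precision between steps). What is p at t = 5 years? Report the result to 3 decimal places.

Update rule: p ← p + [c·p·(1−p) − e·p]·Δt with Δt = 1.
p: 0.80700 → 0.55850  (Δp = -0.24850)
p: 0.55850 → 0.56348  (Δp = +0.00497)
p: 0.56348 → 0.56492  (Δp = +0.00144)
p: 0.56492 → 0.56533  (Δp = +0.00041)
p: 0.56533 → 0.56545  (Δp = +0.00011)

0.565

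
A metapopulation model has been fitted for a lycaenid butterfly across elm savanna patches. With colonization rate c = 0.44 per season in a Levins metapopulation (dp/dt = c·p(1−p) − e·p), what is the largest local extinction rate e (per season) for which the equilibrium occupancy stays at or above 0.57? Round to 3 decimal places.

0.189

1 − e/c ≥ 0.57 ⇒ e ≤ c(1 − 0.57) = 0.44 × 0.4300.
e_max = 0.1892.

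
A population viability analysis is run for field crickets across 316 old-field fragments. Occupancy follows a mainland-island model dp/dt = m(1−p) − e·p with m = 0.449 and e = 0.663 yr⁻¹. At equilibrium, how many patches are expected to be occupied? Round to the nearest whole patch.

p* = m/(m+e) = 0.449/1.1120 = 0.4038.
Expected occupied patches = N × p* = 316 × 0.4038 = 127.59 ≈ 128.

128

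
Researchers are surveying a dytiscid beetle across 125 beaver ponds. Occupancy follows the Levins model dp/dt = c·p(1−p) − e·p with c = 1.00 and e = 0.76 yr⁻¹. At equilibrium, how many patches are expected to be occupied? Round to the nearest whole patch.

30

p* = 1 − e/c = 1 − 0.76/1.00 = 0.2400.
Expected occupied patches = N × p* = 125 × 0.2400 = 30.00 ≈ 30.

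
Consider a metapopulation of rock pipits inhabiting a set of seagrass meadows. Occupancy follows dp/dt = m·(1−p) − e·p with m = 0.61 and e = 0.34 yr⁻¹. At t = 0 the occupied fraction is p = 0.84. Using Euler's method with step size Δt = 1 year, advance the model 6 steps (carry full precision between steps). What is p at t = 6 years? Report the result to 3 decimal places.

0.642

Update rule: p ← p + [m·(1−p) − e·p]·Δt with Δt = 1.
t = 1: p = 0.84000 + (-0.18800) = 0.65200
t = 2: p = 0.65200 + (-0.00940) = 0.64260
t = 3: p = 0.64260 + (-0.00047) = 0.64213
t = 4: p = 0.64213 + (-0.00002) = 0.64211
t = 5: p = 0.64211 + (-0.00000) = 0.64211
t = 6: p = 0.64211 + (-0.00000) = 0.64211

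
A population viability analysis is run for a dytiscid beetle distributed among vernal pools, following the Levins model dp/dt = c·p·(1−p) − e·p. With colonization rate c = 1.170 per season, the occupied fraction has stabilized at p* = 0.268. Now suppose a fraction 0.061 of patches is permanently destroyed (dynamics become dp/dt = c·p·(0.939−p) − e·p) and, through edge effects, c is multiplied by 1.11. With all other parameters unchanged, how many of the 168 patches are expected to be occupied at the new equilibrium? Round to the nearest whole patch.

Balance c(1−p*) = e gives e = 1.170×(1 − 0.26800) = 0.85644.
New p* = 0.939 − e/c = 0.939 − 0.85644/1.29870 = 0.27954.
Expected occupied = 168 × 0.27954 = 46.96 ≈ 47.

47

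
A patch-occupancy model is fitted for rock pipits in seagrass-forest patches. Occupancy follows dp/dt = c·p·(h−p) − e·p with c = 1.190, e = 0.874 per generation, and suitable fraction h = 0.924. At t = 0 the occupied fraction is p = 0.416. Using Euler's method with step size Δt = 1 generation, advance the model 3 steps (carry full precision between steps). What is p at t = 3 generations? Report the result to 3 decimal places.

0.240

Update rule: p ← p + [c·p·(h−p) − e·p]·Δt with Δt = 1.
t = 1: p = 0.41600 + (-0.11210) = 0.30390
t = 2: p = 0.30390 + (-0.04135) = 0.26254
t = 3: p = 0.26254 + (-0.02281) = 0.23974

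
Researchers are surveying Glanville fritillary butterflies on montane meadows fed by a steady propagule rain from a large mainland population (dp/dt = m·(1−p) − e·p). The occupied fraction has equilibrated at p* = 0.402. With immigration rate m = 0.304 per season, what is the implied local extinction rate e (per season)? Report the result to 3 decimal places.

At equilibrium m(1−p*) = e·p*, so e = m(1−p*)/p*.
e = 0.304 × 0.5980 / 0.402 = 0.4522.

0.452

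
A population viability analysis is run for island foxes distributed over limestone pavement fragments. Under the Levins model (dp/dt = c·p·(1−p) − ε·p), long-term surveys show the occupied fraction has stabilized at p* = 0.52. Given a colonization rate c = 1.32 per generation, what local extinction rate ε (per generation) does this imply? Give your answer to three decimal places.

At equilibrium c(1−p*) = ε.
ε = 1.32 × (1 − 0.52) = 1.32 × 0.4800 = 0.6336.

0.634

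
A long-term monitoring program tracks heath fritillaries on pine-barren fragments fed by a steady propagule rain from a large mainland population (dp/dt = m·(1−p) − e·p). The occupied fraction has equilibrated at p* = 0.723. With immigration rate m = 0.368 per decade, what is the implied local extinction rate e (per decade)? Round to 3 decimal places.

At equilibrium m(1−p*) = e·p*, so e = m(1−p*)/p*.
e = 0.368 × 0.2770 / 0.723 = 0.1410.

0.141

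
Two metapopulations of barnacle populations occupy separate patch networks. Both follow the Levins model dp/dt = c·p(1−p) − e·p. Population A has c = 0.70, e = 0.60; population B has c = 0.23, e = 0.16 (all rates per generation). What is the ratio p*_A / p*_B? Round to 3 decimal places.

0.469

A: p*_A = 1 − 0.60/0.70 = 0.1429.
B: p*_B = 1 − 0.16/0.23 = 0.3043.
p*_A / p*_B = 0.1429/0.3043 = 0.4694.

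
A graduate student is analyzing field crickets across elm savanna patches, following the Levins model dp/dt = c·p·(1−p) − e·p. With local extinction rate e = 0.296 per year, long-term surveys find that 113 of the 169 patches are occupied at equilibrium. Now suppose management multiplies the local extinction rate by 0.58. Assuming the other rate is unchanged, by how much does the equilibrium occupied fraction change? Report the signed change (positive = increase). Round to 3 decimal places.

0.139

Observed p* = 113/169 = 0.66864.
Balance c(1−p*) = e gives c = e/(1 − 0.66864) = 0.296/0.33136 = 0.89329.
New p* = 1 − e/c = 1 − 0.17168/0.89329 = 0.80781.
Δp* = 0.80781 − 0.66864 = +0.13917.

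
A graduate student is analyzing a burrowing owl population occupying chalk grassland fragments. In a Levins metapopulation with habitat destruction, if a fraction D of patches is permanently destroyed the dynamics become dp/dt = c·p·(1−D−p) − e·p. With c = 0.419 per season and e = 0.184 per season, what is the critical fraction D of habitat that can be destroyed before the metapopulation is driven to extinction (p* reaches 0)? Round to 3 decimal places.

0.561

The nontrivial equilibrium is p* = (1−D) − e/c; extinction occurs when this hits zero.
So D_crit = 1 − e/c = 1 − 0.184/0.419 = 1 − 0.4391 = 0.5609.
Note this equals the original equilibrium occupancy — the Levins extinction-debt result.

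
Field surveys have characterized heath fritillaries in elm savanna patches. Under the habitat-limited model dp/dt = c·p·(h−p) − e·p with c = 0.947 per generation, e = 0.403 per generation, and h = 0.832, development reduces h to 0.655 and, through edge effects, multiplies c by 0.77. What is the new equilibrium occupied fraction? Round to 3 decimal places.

Before: p* = h − e/c = 0.832 − 0.403/0.947 = 0.832 − 0.4256 = 0.4064.
After: c = 0.72919, e = 0.403, h = 0.655; p* = 0.655 − 0.403/0.72919 = 0.1023.

0.102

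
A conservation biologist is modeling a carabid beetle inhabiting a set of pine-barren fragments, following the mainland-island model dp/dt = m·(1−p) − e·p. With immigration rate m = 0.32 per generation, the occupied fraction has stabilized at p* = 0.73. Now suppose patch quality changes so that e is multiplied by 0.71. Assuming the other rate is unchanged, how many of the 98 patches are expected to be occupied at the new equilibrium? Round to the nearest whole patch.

Balance m(1−p*) = e·p* gives e = m(1−p*)/p* = 0.32×0.27000/0.73000 = 0.11836.
New p* = m/(m+e) = 0.32000/(0.32000+0.08404) = 0.79200.
Expected occupied = 98 × 0.79200 = 77.62 ≈ 78.

78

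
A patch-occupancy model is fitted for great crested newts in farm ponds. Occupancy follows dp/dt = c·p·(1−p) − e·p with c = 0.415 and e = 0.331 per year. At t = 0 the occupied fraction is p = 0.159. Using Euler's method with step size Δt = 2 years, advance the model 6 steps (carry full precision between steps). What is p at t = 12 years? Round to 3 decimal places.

0.185

Update rule: p ← p + [c·p·(1−p) − e·p]·Δt with Δt = 2.
  1  |  dp/dt·Δt = +0.005729  |  p_1 = 0.164729
  2  |  dp/dt·Δt = +0.005152  |  p_2 = 0.169881
  3  |  dp/dt·Δt = +0.004587  |  p_3 = 0.174467
  4  |  dp/dt·Δt = +0.004046  |  p_4 = 0.178514
  5  |  dp/dt·Δt = +0.003541  |  p_5 = 0.182054
  6  |  dp/dt·Δt = +0.003076  |  p_6 = 0.185130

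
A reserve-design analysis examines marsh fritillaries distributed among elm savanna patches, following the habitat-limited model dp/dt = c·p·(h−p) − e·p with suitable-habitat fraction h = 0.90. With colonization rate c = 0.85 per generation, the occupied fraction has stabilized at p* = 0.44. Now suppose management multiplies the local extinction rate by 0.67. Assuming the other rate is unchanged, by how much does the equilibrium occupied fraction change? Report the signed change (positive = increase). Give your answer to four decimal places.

Balance c(h−p*) = e gives e = 0.85×(0.9 − 0.44000) = 0.39100.
New p* = 0.9 − e/c = 0.9 − 0.26197/0.85000 = 0.59180.
Δp* = 0.59180 − 0.44000 = +0.15180.

0.1518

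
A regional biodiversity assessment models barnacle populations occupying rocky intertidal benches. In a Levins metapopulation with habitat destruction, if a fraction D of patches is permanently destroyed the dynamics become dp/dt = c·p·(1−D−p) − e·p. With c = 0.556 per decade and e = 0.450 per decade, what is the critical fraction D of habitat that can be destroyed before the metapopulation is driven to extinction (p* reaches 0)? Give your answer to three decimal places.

The nontrivial equilibrium is p* = (1−D) − e/c; extinction occurs when this hits zero.
So D_crit = 1 − e/c = 1 − 0.450/0.556 = 1 − 0.8094 = 0.1906.
Note this equals the original equilibrium occupancy — the Levins extinction-debt result.

0.191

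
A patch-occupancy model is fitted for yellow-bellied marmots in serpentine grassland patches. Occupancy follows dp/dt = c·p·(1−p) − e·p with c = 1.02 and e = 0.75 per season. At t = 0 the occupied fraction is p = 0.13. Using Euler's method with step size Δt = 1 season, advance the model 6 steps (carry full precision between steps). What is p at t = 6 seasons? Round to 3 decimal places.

0.223

Update rule: p ← p + [c·p·(1−p) − e·p]·Δt with Δt = 1.
step 1: Δp = +0.01786, p = 0.14786
step 2: Δp = +0.01762, p = 0.16548
step 3: Δp = +0.01675, p = 0.18223
step 4: Δp = +0.01533, p = 0.19756
step 5: Δp = +0.01353, p = 0.21109
step 6: Δp = +0.01154, p = 0.22264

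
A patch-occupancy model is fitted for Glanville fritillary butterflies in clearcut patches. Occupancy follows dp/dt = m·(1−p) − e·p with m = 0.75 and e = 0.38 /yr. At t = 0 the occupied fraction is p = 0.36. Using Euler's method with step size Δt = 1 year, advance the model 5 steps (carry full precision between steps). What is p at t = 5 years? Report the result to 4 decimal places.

0.6637

Update rule: p ← p + [m·(1−p) − e·p]·Δt with Δt = 1.
t = 1: p = 0.36000 + (+0.34320) = 0.70320
t = 2: p = 0.70320 + (-0.04462) = 0.65858
t = 3: p = 0.65858 + (+0.00580) = 0.66438
t = 4: p = 0.66438 + (-0.00075) = 0.66363
t = 5: p = 0.66363 + (+0.00010) = 0.66373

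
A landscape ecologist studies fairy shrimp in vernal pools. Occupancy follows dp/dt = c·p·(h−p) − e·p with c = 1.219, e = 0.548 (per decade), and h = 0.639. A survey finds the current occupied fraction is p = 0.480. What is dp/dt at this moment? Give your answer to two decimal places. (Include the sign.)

-0.17

Colonization term: c·p·(h−p) = 1.219×0.480×0.1590 = 0.09303.
Extinction term: e·p = 0.26304.
dp/dt = 0.09303 − 0.26304 = -0.17001.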